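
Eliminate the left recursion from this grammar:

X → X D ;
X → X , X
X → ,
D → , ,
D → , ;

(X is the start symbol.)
X is directly left-recursive. The standard transformation for
  A → A α₁ | ... | A α_m | β₁ | ... | β_n
is
  A  → β₁ A' | ... | β_n A'
  A' → α₁ A' | ... | α_m A' | ε

X → , becomes X → , X'
X → X D ; becomes X' → D ; X'
X → X , X becomes X' → , X X'
Add X' → ε

Productions for other non-terminals are unchanged:
  D → , ,
  D → , ;

Resulting grammar:
X → , X'
X' → D ; X'
X' → , X X'
X' → ε
D → , ,
D → , ;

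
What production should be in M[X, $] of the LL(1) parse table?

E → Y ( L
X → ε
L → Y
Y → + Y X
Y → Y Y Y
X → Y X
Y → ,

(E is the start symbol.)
X → ε

To find M[X, $], we find productions for X where $ is in the predict set (PREDICT(N → α) = (FIRST(α) \ {ε}) ∪ (FOLLOW(N) if α ⇒* ε)).

Relevant sets:
  FIRST(Y) = { '+', ',' }
  FOLLOW(X) = { $, '(', '+', ',' }

X → ε: PREDICT = { $, '(', '+', ',' }
  $ is in predict set, so this production goes in M[X, $]
X → Y X: PREDICT = { '+', ',' }

M[X, $] = X → ε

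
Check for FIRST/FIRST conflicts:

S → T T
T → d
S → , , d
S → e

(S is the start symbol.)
FIRST sets of the non-terminals at (or reachable through a nullable prefix from) the front of some alternative:
  FIRST(T) = { 'd' }

Productions for S:
  S → T T: FIRST = { 'd' }
  S → , , d: FIRST = { ',' }
  S → e: FIRST = { 'e' }
T has only one production, so no FIRST/FIRST conflict is possible there.

All alternatives of each non-terminal have pairwise disjoint FIRST sets.

Answer: No FIRST/FIRST conflicts.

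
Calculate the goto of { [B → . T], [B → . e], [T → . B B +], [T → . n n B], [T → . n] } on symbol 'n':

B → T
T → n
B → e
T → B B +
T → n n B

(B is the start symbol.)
GOTO(I, 'n') = CLOSURE({ [A → αX.β] : [A → α.Xβ] ∈ I, X = 'n' })

Items with dot before 'n', with the dot advanced:
  [T → . n] → [T → n .]
  [T → . n n B] → [T → n . n B]
Closure adds nothing (no advanced item has the dot before a non-terminal).

GOTO = { [T → n . n B], [T → n .] }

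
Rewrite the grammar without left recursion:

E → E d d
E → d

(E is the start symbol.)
E → d E'
E' → d d E'
E' → ε

E is directly left-recursive. The standard transformation for
  A → A α₁ | ... | A α_m | β₁ | ... | β_n
is
  A  → β₁ A' | ... | β_n A'
  A' → α₁ A' | ... | α_m A' | ε

E → d becomes E → d E'
E → E d d becomes E' → d d E'
Add E' → ε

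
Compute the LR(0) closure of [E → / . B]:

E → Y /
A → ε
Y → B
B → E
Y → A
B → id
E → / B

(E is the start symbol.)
{ [A → .], [B → . E], [B → . id], [E → . / B], [E → . Y /], [E → / . B], [Y → . A], [Y → . B] }

Start with: [E → / . B]
  [E → / . B] has the dot before B: add [B → . E], [B → . id]
  [B → . E] has the dot before E: add [E → . Y /], [E → . / B]
  [E → . Y /] has the dot before Y: add [Y → . B], [Y → . A]
  [Y → . A] has the dot before A: add [A → .]
No further items can be added.

CLOSURE = { [A → .], [B → . E], [B → . id], [E → . / B], [E → . Y /], [E → / . B], [Y → . A], [Y → . B] }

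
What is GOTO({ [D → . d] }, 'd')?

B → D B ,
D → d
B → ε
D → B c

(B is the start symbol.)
GOTO(I, 'd') = CLOSURE({ [A → αX.β] : [A → α.Xβ] ∈ I, X = 'd' })

Items with dot before 'd', with the dot advanced:
  [D → . d] → [D → d .]
Closure adds nothing (no advanced item has the dot before a non-terminal).

GOTO = { [D → d .] }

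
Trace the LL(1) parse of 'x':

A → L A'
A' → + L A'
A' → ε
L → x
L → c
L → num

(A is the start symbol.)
LL(1) parsing maintains a stack (initially the start symbol over $) and the input. At each step: if the stack top is a terminal, match it against the current input token; if it is a non-terminal N, replace it with the RHS of M[N, lookahead] (the unique production whose predict set contains the lookahead).

Stack is shown with the top on the left.

Stack   Input  Action
---------------------
A $     x $    output A → L A'
L A' $  x $    output L → x
x A' $  x $    match 'x'
A' $    $      output A' → ε
$       $      accept

The string is accepted.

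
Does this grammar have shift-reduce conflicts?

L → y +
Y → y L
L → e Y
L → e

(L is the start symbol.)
Yes — I2: [L → e .] vs [Y → . y L]

A shift-reduce conflict occurs when an LR(0) state has both:
  - a complete (reduce) item [A → α .] (dot at the end), and
  - a shift item [B → β . c γ] (dot before a terminal).

Augment with L' → L and build the canonical LR(0) collection (I0 = CLOSURE({[L' → . L]}), then GOTO on every symbol after a dot until no new states appear). It has 8 states:
  I0: { [L → . e Y], [L → . e], [L → . y +], [L' → . L] }  — shift
  I1: { [L' → L .] }  — accept
  I2: { [L → e . Y], [L → e .], [Y → . y L] }  — shift, reduce
  I3: { [L → y . +] }  — shift
  I4: { [L → y + .] }  — reduce
  I5: { [L → e Y .] }  — reduce
  I6: { [L → . e Y], [L → . e], [L → . y +], [Y → y . L] }  — shift
  I7: { [Y → y L .] }  — reduce

I2 contains reduce item [L → e .] and shift item [Y → . y L] — shift-reduce conflict.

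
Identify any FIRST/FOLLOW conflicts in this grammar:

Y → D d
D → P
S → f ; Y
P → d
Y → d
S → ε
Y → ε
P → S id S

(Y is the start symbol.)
Nullable non-terminals: S, Y.
FIRST sets used below: FIRST(D) = { 'd', 'f', 'id' }

S: nullable alternative(s) S → ε; FOLLOW(S) = { 'd', 'id' }
  S → f ; Y: FIRST \ {ε} = { 'f' } — disjoint from FOLLOW(S)
  S → ε: FIRST \ {ε} = { } — this is the only nullable alternative, skip

Y: nullable alternative(s) Y → ε; FOLLOW(Y) = { $, 'd', 'id' }
  Y → D d: FIRST \ {ε} = { 'd', 'f', 'id' } — overlaps FOLLOW(Y) on { 'd', 'id' }: CONFLICT
  Y → d: FIRST \ {ε} = { 'd' } — overlaps FOLLOW(Y) on { 'd' }: CONFLICT
  Y → ε: FIRST \ {ε} = { } — this is the only nullable alternative, skip

D, P have no nullable alternative, so no FIRST/FOLLOW check is needed there.

So the grammar has 2 FIRST/FOLLOW conflicts (marked CONFLICT above).

Answer: Yes. Y → D d with FOLLOW(Y) on { 'd', 'id' }; Y → d with FOLLOW(Y) on { 'd' }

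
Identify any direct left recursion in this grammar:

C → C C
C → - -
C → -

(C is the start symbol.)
Direct left recursion occurs when N → N α for some non-terminal N (the right-hand side begins with the left-hand side itself).

C → C C: LEFT RECURSIVE (starts with C)
C → - -: starts with '-'
C → -: starts with '-'

The grammar has direct left recursion on: C.

Answer: Yes, C is left-recursive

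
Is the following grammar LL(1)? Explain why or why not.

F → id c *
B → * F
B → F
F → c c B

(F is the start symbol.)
Yes, the grammar is LL(1).

A grammar is LL(1) if for each non-terminal N with multiple productions, the predict sets of those productions are pairwise disjoint, where PREDICT(N → α) = (FIRST(α) \ {ε}) ∪ (FOLLOW(N) if α ⇒* ε).

Relevant sets:
  FIRST(F) = { 'c', 'id' }

For F:
  PREDICT(F → id c '*') = { 'id' }
  PREDICT(F → c c B) = { 'c' }
For B:
  PREDICT(B → '*' F) = { '*' }
  PREDICT(B → F) = { 'c', 'id' }

All predict sets are disjoint. The grammar IS LL(1).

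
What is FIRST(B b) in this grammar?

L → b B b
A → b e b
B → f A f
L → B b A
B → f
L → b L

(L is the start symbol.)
{ 'f' }

FIRST sets of the non-terminals involved (from the grammar, by fixed-point iteration):
  FIRST(B) = { 'f' }

To compute FIRST(B b), process the symbols left to right:
Symbol B is a non-terminal. Add FIRST(B) \ {ε} = { 'f' }
B is not nullable (ε ∉ FIRST(B)), so stop here.
FIRST(B b) = { 'f' }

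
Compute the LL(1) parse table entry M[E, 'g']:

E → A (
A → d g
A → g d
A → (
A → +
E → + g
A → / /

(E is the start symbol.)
To find M[E, 'g'], we find productions for E where 'g' is in the predict set (PREDICT(N → α) = (FIRST(α) \ {ε}) ∪ (FOLLOW(N) if α ⇒* ε)).

Relevant sets:
  FIRST(A) = { '(', '+', '/', 'd', 'g' }

E → A (: PREDICT = { '(', '+', '/', 'd', 'g' }
  'g' is in predict set, so this production goes in M[E, 'g']
E → + g: PREDICT = { '+' }

M[E, 'g'] = E → A (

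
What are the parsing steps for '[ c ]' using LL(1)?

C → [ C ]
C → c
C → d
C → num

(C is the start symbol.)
LL(1) parsing maintains a stack (initially the start symbol over $) and the input. At each step: if the stack top is a terminal, match it against the current input token; if it is a non-terminal N, replace it with the RHS of M[N, lookahead] (the unique production whose predict set contains the lookahead).

Stack is shown with the top on the left.

Stack    Input    Action
------------------------
C $      [ c ] $  output C → [ C ]
[ C ] $  [ c ] $  match '['
C ] $    c ] $    output C → c
c ] $    c ] $    match 'c'
] $      ] $      match ']'
$        $        accept

The string is accepted.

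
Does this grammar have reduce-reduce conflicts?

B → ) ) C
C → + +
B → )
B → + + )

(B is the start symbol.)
Augment with B' → B and build the canonical LR(0) collection (I0 = CLOSURE({[B' → . B]}), then GOTO on every symbol after a dot until no new states appear). It has 10 states:
  I0: { [B → . ) ) C], [B → . )], [B → . + + )], [B' → . B] }  — shift
  I1: { [B → ) . ) C], [B → ) .] }  — shift, reduce
  I2: { [B → + . + )] }  — shift
  I3: { [B' → B .] }  — accept
  I4: { [B → + + . )] }  — shift
  I5: { [B → + + ) .] }  — reduce
  I6: { [B → ) ) . C], [C → . + +] }  — shift
  I7: { [C → + . +] }  — shift
  I8: { [B → ) ) C .] }  — reduce
  I9: { [C → + + .] }  — reduce

No state contains more than one complete item.

Answer: No reduce-reduce conflicts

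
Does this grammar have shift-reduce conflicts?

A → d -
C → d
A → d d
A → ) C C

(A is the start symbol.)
A shift-reduce conflict occurs when an LR(0) state has both:
  - a complete (reduce) item [A → α .] (dot at the end), and
  - a shift item [B → β . c γ] (dot before a terminal).

Augment with A' → A and build the canonical LR(0) collection (I0 = CLOSURE({[A' → . A]}), then GOTO on every symbol after a dot until no new states appear). It has 9 states:
  I0: { [A → . ) C C], [A → . d -], [A → . d d], [A' → . A] }  — shift
  I1: { [A → ) . C C], [C → . d] }  — shift
  I2: { [A' → A .] }  — accept
  I3: { [A → d . -], [A → d . d] }  — shift
  I4: { [A → d - .] }  — reduce
  I5: { [A → d d .] }  — reduce
  I6: { [A → ) C . C], [C → . d] }  — shift
  I7: { [C → d .] }  — reduce
  I8: { [A → ) C C .] }  — reduce

No state contains both a complete item and a shift item.

Answer: No shift-reduce conflicts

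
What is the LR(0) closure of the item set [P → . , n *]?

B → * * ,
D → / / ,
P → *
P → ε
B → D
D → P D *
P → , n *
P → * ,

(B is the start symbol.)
{ [P → . , n *] }

Start with: [P → . , n *]
The dot precedes the terminal ',', so nothing is added.

CLOSURE = { [P → . , n *] }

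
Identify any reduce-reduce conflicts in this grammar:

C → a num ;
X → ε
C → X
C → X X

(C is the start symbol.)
A reduce-reduce conflict occurs when an LR(0) state has two complete items [A → α .] and [B → β .] — both call for a reduction, and with no lookahead the parser cannot choose between them.

Augment with C' → C and build the canonical LR(0) collection (I0 = CLOSURE({[C' → . C]}), then GOTO on every symbol after a dot until no new states appear). It has 7 states:
  I0: { [C → . X X], [C → . X], [C → . a num ;], [C' → . C], [X → .] }  — shift, reduce
  I1: { [C' → C .] }  — accept
  I2: { [C → X . X], [C → X .], [X → .] }  — 2 reduces
  I3: { [C → a . num ;] }  — shift
  I4: { [C → a num . ;] }  — shift
  I5: { [C → a num ; .] }  — reduce
  I6: { [C → X X .] }  — reduce

I2 contains complete items [C → X .], [X → .] — reduce-reduce conflict.

Answer: Yes — I2: [C → X .] vs [X → .]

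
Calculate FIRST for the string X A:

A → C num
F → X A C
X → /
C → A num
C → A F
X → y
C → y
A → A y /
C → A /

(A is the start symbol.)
FIRST sets of the non-terminals involved (from the grammar, by fixed-point iteration):
  FIRST(X) = { '/', 'y' }

To compute FIRST(X A), process the symbols left to right:
Symbol X is a non-terminal. Add FIRST(X) \ {ε} = { '/', 'y' }
X is not nullable (ε ∉ FIRST(X)), so stop here.
FIRST(X A) = { '/', 'y' }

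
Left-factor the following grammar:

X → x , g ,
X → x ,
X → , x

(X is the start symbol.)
Left-factoring transforms A → αβ₁ | αβ₂ into A → αA' and A' → β₁ | β₂
(α is the longest common prefix among the alternatives). Repeat until
no nonterminal has two alternatives with a common prefix.

Round 1: X has alternatives sharing prefix 'x ,'. Introduce X': X → x , X'
  Add: X' → g ,
  Add: X' → ε

No remaining common prefixes — done.

Resulting grammar:
X → x , X'
X' → g ,
X' → ε
X → , x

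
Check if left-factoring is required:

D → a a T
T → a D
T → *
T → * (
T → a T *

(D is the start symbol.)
Left-factoring is needed when two productions for the same non-terminal
share a common prefix on the right-hand side.

Productions for T:
  T → a D
  T → *
  T → * (
  T → a T *

Found common prefix 'a' in productions for T
Found common prefix '*' in productions for T

Answer: Yes, T has productions with common prefix 'a'; T has productions with common prefix '*'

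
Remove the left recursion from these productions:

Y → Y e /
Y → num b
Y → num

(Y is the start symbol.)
Y → num b Y'
Y → num Y'
Y' → e / Y'
Y' → ε

Y is directly left-recursive. The standard transformation for
  A → A α₁ | ... | A α_m | β₁ | ... | β_n
is
  A  → β₁ A' | ... | β_n A'
  A' → α₁ A' | ... | α_m A' | ε

Y → num b becomes Y → num b Y'
Y → num becomes Y → num Y'
Y → Y e / becomes Y' → e / Y'
Add Y' → ε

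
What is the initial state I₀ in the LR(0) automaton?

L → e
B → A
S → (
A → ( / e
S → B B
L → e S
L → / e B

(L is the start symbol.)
First, augment the grammar with L' → L
I₀ = CLOSURE({ [L' → . L] }):
  [L' → . L] has the dot before L: add [L → . e], [L → . e S], [L → . / e B]
No further items can be added.

I₀ = { [L → . / e B], [L → . e S], [L → . e], [L' → . L] }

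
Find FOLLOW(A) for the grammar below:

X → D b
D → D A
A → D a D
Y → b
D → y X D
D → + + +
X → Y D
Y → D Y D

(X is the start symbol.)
To compute FOLLOW(A), find every occurrence of A on a right-hand side N → α A β: add FIRST(β) \ {ε}, and if β is empty or nullable also add FOLLOW(N). Iterate to a fixed point.

In D → D A: A is at the end, add FOLLOW(D)

The FOLLOW sets referred to above (computed the same way, to a fixed point):
  FOLLOW(D) = { $, '+', 'a', 'b', 'y' }

Taking the union: FOLLOW(A) = { $, '+', 'a', 'b', 'y' }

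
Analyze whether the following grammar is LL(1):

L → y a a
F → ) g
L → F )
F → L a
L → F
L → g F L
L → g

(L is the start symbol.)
Relevant sets:
  FIRST(F) = { ')', 'g', 'y' }
  FIRST(L) = { ')', 'g', 'y' }

For L:
  PREDICT(L → y a a) = { 'y' }
  PREDICT(L → F ')') = { ')', 'g', 'y' }
  PREDICT(L → F) = { ')', 'g', 'y' }
  PREDICT(L → g F L) = { 'g' }
  PREDICT(L → g) = { 'g' }
For F:
  PREDICT(F → ')' g) = { ')' }
  PREDICT(F → L a) = { ')', 'g', 'y' }

Conflict found: Predict set conflict for L: { 'y' }
The grammar is NOT LL(1).

Answer: No. Predict set conflict for L: { 'y' }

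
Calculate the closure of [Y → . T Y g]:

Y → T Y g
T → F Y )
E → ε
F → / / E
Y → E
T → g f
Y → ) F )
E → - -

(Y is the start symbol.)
To compute CLOSURE, for each item [A → α.Bβ] where B is a non-terminal, add [B → .γ] for all productions B → γ; repeat for the newly added items until nothing changes.

Start with: [Y → . T Y g]
  [Y → . T Y g] has the dot before T: add [T → . F Y )], [T → . g f]
  [T → . F Y )] has the dot before F: add [F → . / / E]
No further items can be added.

CLOSURE = { [F → . / / E], [T → . F Y )], [T → . g f], [Y → . T Y g] }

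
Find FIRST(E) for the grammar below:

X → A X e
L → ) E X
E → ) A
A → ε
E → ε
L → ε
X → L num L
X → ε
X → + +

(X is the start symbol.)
{ ')', ε }

From E → ) A:
  - ')' is a terminal: add ')' and stop
From E → ε:
  - ε-production, so ε ∈ FIRST(E)

Collecting: FIRST(E) = { ')', ε }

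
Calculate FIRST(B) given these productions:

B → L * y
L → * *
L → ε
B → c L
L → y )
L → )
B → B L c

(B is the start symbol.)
{ ')', '*', 'c', 'y' }

To compute FIRST(B), examine every production with B on the left-hand side, reading each right-hand side left to right until a non-nullable symbol is reached.

FIRST sets of the other non-terminals involved (by the same procedure, iterated to a fixed point):
  FIRST(L) = { ')', '*', 'y', ε }

From B → L * y:
  - L is a non-terminal: add FIRST(L) \ {ε} = { ')', '*', 'y' }
    L is nullable, so continue to the next symbol
  - '*' is a terminal: add '*' and stop
From B → c L:
  - c is a terminal: add 'c' and stop
From B → B L c:
  - B is the symbol being defined: contributes nothing new
    B is not nullable, so stop

Collecting: FIRST(B) = { ')', '*', 'c', 'y' }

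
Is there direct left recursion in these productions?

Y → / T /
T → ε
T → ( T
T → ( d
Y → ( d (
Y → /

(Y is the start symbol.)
Direct left recursion occurs when N → N α for some non-terminal N (the right-hand side begins with the left-hand side itself).

Y → / T /: starts with '/'
T → ε: starts with ε
T → ( T: starts with '('
T → ( d: starts with '('
Y → ( d (: starts with '('
Y → /: starts with '/'

No direct left recursion found.

Answer: No direct left recursion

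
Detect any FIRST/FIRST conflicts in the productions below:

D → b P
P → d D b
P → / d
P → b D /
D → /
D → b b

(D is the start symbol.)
A FIRST/FIRST conflict occurs when two productions N → α and N → β for the same non-terminal have FIRST(α) ∩ FIRST(β) ≠ ∅ (with ε ∈ FIRST of a nullable right-hand side, so two nullable alternatives also conflict).

Productions for D:
  D → b P: FIRST = { 'b' }
  D → /: FIRST = { '/' }
  D → b b: FIRST = { 'b' }
Productions for P:
  P → d D b: FIRST = { 'd' }
  P → / d: FIRST = { '/' }
  P → b D /: FIRST = { 'b' }

Conflict for D: D → b P and D → b b
  Overlap: { 'b' }

Answer: Yes. D → b P / D → b b on { 'b' }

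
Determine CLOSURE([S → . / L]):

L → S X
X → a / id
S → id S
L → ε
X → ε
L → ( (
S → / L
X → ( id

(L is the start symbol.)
{ [S → . / L] }

Start with: [S → . / L]
The dot precedes the terminal '/', so nothing is added.

CLOSURE = { [S → . / L] }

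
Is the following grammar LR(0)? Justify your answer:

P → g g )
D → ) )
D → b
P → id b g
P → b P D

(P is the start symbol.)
Yes, the grammar is LR(0)

Augment with P' → P and build the canonical LR(0) collection (I0 = CLOSURE({[P' → . P]}), then GOTO on every symbol after a dot until no new states appear). It has 14 states:
  I0: { [P → . b P D], [P → . g g )], [P → . id b g], [P' → . P] }  — shift
  I1: { [P' → P .] }  — accept
  I2: { [P → . b P D], [P → . g g )], [P → . id b g], [P → b . P D] }  — shift
  I3: { [P → g . g )] }  — shift
  I4: { [P → id . b g] }  — shift
  I5: { [P → id b . g] }  — shift
  I6: { [P → id b g .] }  — reduce
  I7: { [P → g g . )] }  — shift
  I8: { [P → g g ) .] }  — reduce
  I9: { [D → . ) )], [D → . b], [P → b P . D] }  — shift
  I10: { [D → ) . )] }  — shift
  I11: { [P → b P D .] }  — reduce
  I12: { [D → b .] }  — reduce
  I13: { [D → ) ) .] }  — reduce

Every state is either a pure shift/goto state or contains exactly one complete item and nothing to shift — no conflicts. The grammar is LR(0).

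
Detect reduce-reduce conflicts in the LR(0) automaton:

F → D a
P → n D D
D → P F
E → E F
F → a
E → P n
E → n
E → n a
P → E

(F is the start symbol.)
Augment with F' → F and build the canonical LR(0) collection (I0 = CLOSURE({[F' → . F]}), then GOTO on every symbol after a dot until no new states appear). It has 14 states:
  I0: { [D → . P F], [E → . E F], [E → . P n], [E → . n a], [E → . n], [F → . D a], [F → . a], [F' → . F], [P → . E], [P → . n D D] }  — shift
  I1: { [F → D . a] }  — shift
  I2: { [D → . P F], [E → . E F], [E → . P n], [E → . n a], [E → . n], [E → E . F], [F → . D a], [F → . a], [P → . E], [P → . n D D], [P → E .] }  — shift, reduce
  I3: { [F' → F .] }  — accept
  I4: { [D → . P F], [D → P . F], [E → . E F], [E → . P n], [E → . n a], [E → . n], [E → P . n], [F → . D a], [F → . a], [P → . E], [P → . n D D] }  — shift
  I5: { [F → a .] }  — reduce
  I6: { [D → . P F], [E → . E F], [E → . P n], [E → . n a], [E → . n], [E → n . a], [E → n .], [P → . E], [P → . n D D], [P → n . D D] }  — shift, reduce
  I7: { [D → . P F], [E → . E F], [E → . P n], [E → . n a], [E → . n], [P → . E], [P → . n D D], [P → n D . D] }  — shift
  I8: { [E → n a .] }  — reduce
  I9: { [P → n D D .] }  — reduce
  I10: { [D → P F .] }  — reduce
  I11: { [D → . P F], [E → . E F], [E → . P n], [E → . n a], [E → . n], [E → P n .], [E → n . a], [E → n .], [P → . E], [P → . n D D], [P → n . D D] }  — shift, 2 reduces
  I12: { [E → E F .] }  — reduce
  I13: { [F → D a .] }  — reduce

I11 contains complete items [E → P n .], [E → n .] — reduce-reduce conflict.

Answer: Yes — I11: [E → P n .] vs [E → n .]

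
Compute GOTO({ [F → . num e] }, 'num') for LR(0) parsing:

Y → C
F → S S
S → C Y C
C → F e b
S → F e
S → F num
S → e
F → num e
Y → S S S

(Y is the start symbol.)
GOTO(I, 'num') = CLOSURE({ [A → αX.β] : [A → α.Xβ] ∈ I, X = 'num' })

Items with dot before 'num', with the dot advanced:
  [F → . num e] → [F → num . e]
Closure adds nothing (no advanced item has the dot before a non-terminal).

GOTO = { [F → num . e] }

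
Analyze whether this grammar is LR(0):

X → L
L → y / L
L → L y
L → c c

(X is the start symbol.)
No. Shift-reduce conflict between [X → L .] and [L → L . y]

A grammar is LR(0) if no state in the canonical LR(0) collection has:
  - both a shift item (dot before a terminal) and a complete item (shift-reduce conflict), or
  - two or more complete items (reduce-reduce conflict; the accept item [X' → X .] counts as a complete item here).

Augment with X' → X and build the canonical LR(0) collection (I0 = CLOSURE({[X' → . X]}), then GOTO on every symbol after a dot until no new states appear). It has 9 states:
  I0: { [L → . L y], [L → . c c], [L → . y / L], [X → . L], [X' → . X] }  — shift
  I1: { [L → L . y], [X → L .] }  — shift, reduce
  I2: { [X' → X .] }  — accept
  I3: { [L → c . c] }  — shift
  I4: { [L → y . / L] }  — shift
  I5: { [L → . L y], [L → . c c], [L → . y / L], [L → y / . L] }  — shift
  I6: { [L → L . y], [L → y / L .] }  — shift, reduce
  I7: { [L → L y .] }  — reduce
  I8: { [L → c c .] }  — reduce

Conflict in state I1:
  Shift-reduce conflict between [X → L .] and [L → L . y]
So the grammar is NOT LR(0).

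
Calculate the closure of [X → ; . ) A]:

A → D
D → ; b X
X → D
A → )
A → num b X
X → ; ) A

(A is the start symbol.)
To compute CLOSURE, for each item [A → α.Bβ] where B is a non-terminal, add [B → .γ] for all productions B → γ; repeat for the newly added items until nothing changes.

Start with: [X → ; . ) A]
The dot precedes the terminal ')', so nothing is added.

CLOSURE = { [X → ; . ) A] }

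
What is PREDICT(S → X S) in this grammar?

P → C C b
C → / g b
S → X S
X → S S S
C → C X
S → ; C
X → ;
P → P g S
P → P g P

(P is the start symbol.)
{ ';' }

PREDICT(S → X S) = (FIRST(RHS) \ {ε}) ∪ (FOLLOW(S) if ε ∈ FIRST(RHS), i.e. RHS ⇒* ε)
FIRST(X) = { ';' }
FIRST(X S) = { ';' }
ε ∉ FIRST(X S), so FOLLOW(S) is not added.
PREDICT(S → X S) = { ';' }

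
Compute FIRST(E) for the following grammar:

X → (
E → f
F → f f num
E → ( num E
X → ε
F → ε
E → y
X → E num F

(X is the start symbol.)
{ '(', 'f', 'y' }

From E → f:
  - f is a terminal: add 'f' and stop
From E → ( num E:
  - '(' is a terminal: add '(' and stop
From E → y:
  - y is a terminal: add 'y' and stop

Collecting: FIRST(E) = { '(', 'f', 'y' }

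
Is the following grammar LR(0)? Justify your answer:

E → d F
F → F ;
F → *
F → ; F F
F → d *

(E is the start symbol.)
A grammar is LR(0) if no state in the canonical LR(0) collection has:
  - both a shift item (dot before a terminal) and a complete item (shift-reduce conflict), or
  - two or more complete items (reduce-reduce conflict; the accept item [E' → E .] counts as a complete item here).

Augment with E' → E and build the canonical LR(0) collection (I0 = CLOSURE({[E' → . E]}), then GOTO on every symbol after a dot until no new states appear). It has 12 states:
  I0: { [E → . d F], [E' → . E] }  — shift
  I1: { [E' → E .] }  — accept
  I2: { [E → d . F], [F → . *], [F → . ; F F], [F → . F ;], [F → . d *] }  — shift
  I3: { [F → * .] }  — reduce
  I4: { [F → . *], [F → . ; F F], [F → . F ;], [F → . d *], [F → ; . F F] }  — shift
  I5: { [E → d F .], [F → F . ;] }  — shift, reduce
  I6: { [F → d . *] }  — shift
  I7: { [F → d * .] }  — reduce
  I8: { [F → F ; .] }  — reduce
  I9: { [F → . *], [F → . ; F F], [F → . F ;], [F → . d *], [F → ; F . F], [F → F . ;] }  — shift
  I10: { [F → . *], [F → . ; F F], [F → . F ;], [F → . d *], [F → ; . F F], [F → F ; .] }  — shift, reduce
  I11: { [F → ; F F .], [F → F . ;] }  — shift, reduce

Conflict in state I5:
  Shift-reduce conflict between [E → d F .] and [F → F . ;]
So the grammar is NOT LR(0).

Answer: No. Shift-reduce conflict between [E → d F .] and [F → F . ;]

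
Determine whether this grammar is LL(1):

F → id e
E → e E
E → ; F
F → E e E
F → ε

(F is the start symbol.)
No. Predict set conflict for F: { 'e' }

Relevant sets:
  FIRST(E) = { ';', 'e' }
  FOLLOW(F) = { $, 'e' }

For F:
  PREDICT(F → id e) = { 'id' }
  PREDICT(F → E e E) = { ';', 'e' }
  PREDICT(F → ε) = { $, 'e' }
For E:
  PREDICT(E → e E) = { 'e' }
  PREDICT(E → ';' F) = { ';' }

Conflict found: Predict set conflict for F: { 'e' }
The grammar is NOT LL(1).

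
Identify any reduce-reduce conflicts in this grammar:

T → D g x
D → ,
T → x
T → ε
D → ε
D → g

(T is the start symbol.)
A reduce-reduce conflict occurs when an LR(0) state has two complete items [A → α .] and [B → β .] — both call for a reduction, and with no lookahead the parser cannot choose between them.

Augment with T' → T and build the canonical LR(0) collection (I0 = CLOSURE({[T' → . T]}), then GOTO on every symbol after a dot until no new states appear). It has 8 states:
  I0: { [D → . ,], [D → . g], [D → .], [T → . D g x], [T → . x], [T → .], [T' → . T] }  — shift, 2 reduces
  I1: { [D → , .] }  — reduce
  I2: { [T → D . g x] }  — shift
  I3: { [T' → T .] }  — accept
  I4: { [D → g .] }  — reduce
  I5: { [T → x .] }  — reduce
  I6: { [T → D g . x] }  — shift
  I7: { [T → D g x .] }  — reduce

I0 contains complete items [D → .], [T → .] — reduce-reduce conflict.

Answer: Yes — I0: [D → .] vs [T → .]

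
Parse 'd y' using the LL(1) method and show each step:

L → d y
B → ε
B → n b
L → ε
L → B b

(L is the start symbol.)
Stack is shown with the top on the left.

Stack  Input  Action
--------------------
L $    d y $  output L → d y
d y $  d y $  match 'd'
y $    y $    match 'y'
$      $      accept

The string is accepted.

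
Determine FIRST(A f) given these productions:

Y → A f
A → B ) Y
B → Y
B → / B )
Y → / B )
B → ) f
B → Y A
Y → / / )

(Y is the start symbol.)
FIRST sets of the non-terminals involved (from the grammar, by fixed-point iteration):
  FIRST(A) = { ')', '/' }

To compute FIRST(A f), process the symbols left to right:
Symbol A is a non-terminal. Add FIRST(A) \ {ε} = { ')', '/' }
A is not nullable (ε ∉ FIRST(A)), so stop here.
FIRST(A f) = { ')', '/' }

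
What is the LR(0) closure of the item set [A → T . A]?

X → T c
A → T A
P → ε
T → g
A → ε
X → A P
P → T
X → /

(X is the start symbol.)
To compute CLOSURE, for each item [A → α.Bβ] where B is a non-terminal, add [B → .γ] for all productions B → γ; repeat for the newly added items until nothing changes.

Start with: [A → T . A]
  [A → T . A] has the dot before A: add [A → . T A], [A → .]
  [A → . T A] has the dot before T: add [T → . g]
No further items can be added.

CLOSURE = { [A → . T A], [A → .], [A → T . A], [T → . g] }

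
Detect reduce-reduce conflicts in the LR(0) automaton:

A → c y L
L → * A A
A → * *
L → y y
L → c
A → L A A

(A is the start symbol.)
No reduce-reduce conflicts

A reduce-reduce conflict occurs when an LR(0) state has two complete items [A → α .] and [B → β .] — both call for a reduction, and with no lookahead the parser cannot choose between them.

Augment with A' → A and build the canonical LR(0) collection (I0 = CLOSURE({[A' → . A]}), then GOTO on every symbol after a dot until no new states appear). It has 16 states:
  I0: { [A → . * *], [A → . L A A], [A → . c y L], [A' → . A], [L → . * A A], [L → . c], [L → . y y] }  — shift
  I1: { [A → * . *], [A → . * *], [A → . L A A], [A → . c y L], [L → * . A A], [L → . * A A], [L → . c], [L → . y y] }  — shift
  I2: { [A' → A .] }  — accept
  I3: { [A → . * *], [A → . L A A], [A → . c y L], [A → L . A A], [L → . * A A], [L → . c], [L → . y y] }  — shift
  I4: { [A → c . y L], [L → c .] }  — shift, reduce
  I5: { [L → y . y] }  — shift
  I6: { [L → y y .] }  — reduce
  I7: { [A → c y . L], [L → . * A A], [L → . c], [L → . y y] }  — shift
  I8: { [A → . * *], [A → . L A A], [A → . c y L], [L → * . A A], [L → . * A A], [L → . c], [L → . y y] }  — shift
  I9: { [A → c y L .] }  — reduce
  I10: { [L → c .] }  — reduce
  I11: { [A → . * *], [A → . L A A], [A → . c y L], [L → * A . A], [L → . * A A], [L → . c], [L → . y y] }  — shift
  I12: { [L → * A A .] }  — reduce
  I13: { [A → . * *], [A → . L A A], [A → . c y L], [A → L A . A], [L → . * A A], [L → . c], [L → . y y] }  — shift
  I14: { [A → L A A .] }  — reduce
  I15: { [A → * * .], [A → * . *], [A → . * *], [A → . L A A], [A → . c y L], [L → * . A A], [L → . * A A], [L → . c], [L → . y y] }  — shift, reduce

No state contains more than one complete item.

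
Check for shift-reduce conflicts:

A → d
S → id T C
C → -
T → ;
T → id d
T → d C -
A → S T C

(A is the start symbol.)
Augment with A' → A and build the canonical LR(0) collection (I0 = CLOSURE({[A' → . A]}), then GOTO on every symbol after a dot until no new states appear). It has 16 states:
  I0: { [A → . S T C], [A → . d], [A' → . A], [S → . id T C] }  — shift
  I1: { [A' → A .] }  — accept
  I2: { [A → S . T C], [T → . ;], [T → . d C -], [T → . id d] }  — shift
  I3: { [A → d .] }  — reduce
  I4: { [S → id . T C], [T → . ;], [T → . d C -], [T → . id d] }  — shift
  I5: { [T → ; .] }  — reduce
  I6: { [C → . -], [S → id T . C] }  — shift
  I7: { [C → . -], [T → d . C -] }  — shift
  I8: { [T → id . d] }  — shift
  I9: { [T → id d .] }  — reduce
  I10: { [C → - .] }  — reduce
  I11: { [T → d C . -] }  — shift
  I12: { [T → d C - .] }  — reduce
  I13: { [S → id T C .] }  — reduce
  I14: { [A → S T . C], [C → . -] }  — shift
  I15: { [A → S T C .] }  — reduce

No state contains both a complete item and a shift item.

Answer: No shift-reduce conflicts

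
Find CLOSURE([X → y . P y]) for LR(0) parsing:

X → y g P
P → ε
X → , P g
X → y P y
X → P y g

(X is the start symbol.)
{ [P → .], [X → y . P y] }

To compute CLOSURE, for each item [A → α.Bβ] where B is a non-terminal, add [B → .γ] for all productions B → γ; repeat for the newly added items until nothing changes.

Start with: [X → y . P y]
  [X → y . P y] has the dot before P: add [P → .]
No further items can be added.

CLOSURE = { [P → .], [X → y . P y] }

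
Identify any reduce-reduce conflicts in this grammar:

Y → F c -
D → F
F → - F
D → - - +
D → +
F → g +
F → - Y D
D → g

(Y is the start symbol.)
A reduce-reduce conflict occurs when an LR(0) state has two complete items [A → α .] and [B → β .] — both call for a reduction, and with no lookahead the parser cannot choose between them.

Augment with Y' → Y and build the canonical LR(0) collection (I0 = CLOSURE({[Y' → . Y]}), then GOTO on every symbol after a dot until no new states appear). It has 17 states:
  I0: { [F → . - F], [F → . - Y D], [F → . g +], [Y → . F c -], [Y' → . Y] }  — shift
  I1: { [F → - . F], [F → - . Y D], [F → . - F], [F → . - Y D], [F → . g +], [Y → . F c -] }  — shift
  I2: { [Y → F . c -] }  — shift
  I3: { [Y' → Y .] }  — accept
  I4: { [F → g . +] }  — shift
  I5: { [F → g + .] }  — reduce
  I6: { [Y → F c . -] }  — shift
  I7: { [Y → F c - .] }  — reduce
  I8: { [F → - F .], [Y → F . c -] }  — shift, reduce
  I9: { [D → . +], [D → . - - +], [D → . F], [D → . g], [F → - Y . D], [F → . - F], [F → . - Y D], [F → . g +] }  — shift
  I10: { [D → + .] }  — reduce
  I11: { [D → - . - +], [F → - . F], [F → - . Y D], [F → . - F], [F → . - Y D], [F → . g +], [Y → . F c -] }  — shift
  I12: { [F → - Y D .] }  — reduce
  I13: { [D → F .] }  — reduce
  I14: { [D → g .], [F → g . +] }  — shift, reduce
  I15: { [D → - - . +], [F → - . F], [F → - . Y D], [F → . - F], [F → . - Y D], [F → . g +], [Y → . F c -] }  — shift
  I16: { [D → - - + .] }  — reduce

No state contains more than one complete item.

Answer: No reduce-reduce conflicts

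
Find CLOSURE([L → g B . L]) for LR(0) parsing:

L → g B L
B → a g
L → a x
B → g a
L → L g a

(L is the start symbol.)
Start with: [L → g B . L]
  [L → g B . L] has the dot before L: add [L → . g B L], [L → . a x], [L → . L g a]
No further items can be added.

CLOSURE = { [L → . L g a], [L → . a x], [L → . g B L], [L → g B . L] }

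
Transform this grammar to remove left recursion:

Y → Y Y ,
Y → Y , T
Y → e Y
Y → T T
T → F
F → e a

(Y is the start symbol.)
Y → e Y Y'
Y → T T Y'
Y' → Y , Y'
Y' → , T Y'
Y' → ε
T → F
F → e a

Y is directly left-recursive. The standard transformation for
  A → A α₁ | ... | A α_m | β₁ | ... | β_n
is
  A  → β₁ A' | ... | β_n A'
  A' → α₁ A' | ... | α_m A' | ε

Y → e Y becomes Y → e Y Y'
Y → T T becomes Y → T T Y'
Y → Y Y , becomes Y' → Y , Y'
Y → Y , T becomes Y' → , T Y'
Add Y' → ε

Productions for other non-terminals are unchanged:
  T → F
  F → e a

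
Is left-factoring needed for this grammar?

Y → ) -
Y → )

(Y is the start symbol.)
Yes, Y has productions with common prefix ')'

Left-factoring is needed when two productions for the same non-terminal
share a common prefix on the right-hand side.

Productions for Y:
  Y → ) -
  Y → )

Found common prefix ')' in productions for Y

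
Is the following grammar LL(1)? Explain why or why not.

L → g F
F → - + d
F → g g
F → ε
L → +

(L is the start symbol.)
A grammar is LL(1) if for each non-terminal N with multiple productions, the predict sets of those productions are pairwise disjoint, where PREDICT(N → α) = (FIRST(α) \ {ε}) ∪ (FOLLOW(N) if α ⇒* ε).

Relevant sets:
  FOLLOW(F) = { $ }

For L:
  PREDICT(L → g F) = { 'g' }
  PREDICT(L → '+') = { '+' }
For F:
  PREDICT(F → '-' '+' d) = { '-' }
  PREDICT(F → g g) = { 'g' }
  PREDICT(F → ε) = { $ }

All predict sets are disjoint. The grammar IS LL(1).

Answer: Yes, the grammar is LL(1).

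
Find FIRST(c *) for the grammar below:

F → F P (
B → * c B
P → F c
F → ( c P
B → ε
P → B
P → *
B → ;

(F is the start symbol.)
To compute FIRST(c *), process the symbols left to right:
Symbol c is a terminal. Add 'c' and stop.
FIRST(c *) = { 'c' }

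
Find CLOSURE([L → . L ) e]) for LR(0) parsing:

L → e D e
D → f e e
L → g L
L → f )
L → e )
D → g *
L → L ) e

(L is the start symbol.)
To compute CLOSURE, for each item [A → α.Bβ] where B is a non-terminal, add [B → .γ] for all productions B → γ; repeat for the newly added items until nothing changes.

Start with: [L → . L ) e]
  [L → . L ) e] has the dot before L: add [L → . e D e], [L → . g L], [L → . f )], [L → . e )]
No further items can be added.

CLOSURE = { [L → . L ) e], [L → . e )], [L → . e D e], [L → . f )], [L → . g L] }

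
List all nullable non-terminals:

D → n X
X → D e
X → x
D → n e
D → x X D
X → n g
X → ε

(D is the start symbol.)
{ 'X' }

ε-productions: X → ε
So X is immediately nullable.
No further non-terminal can be added: every production for the remaining non-terminals contains a terminal or a non-nullable non-terminal.
Nullable = { 'X' }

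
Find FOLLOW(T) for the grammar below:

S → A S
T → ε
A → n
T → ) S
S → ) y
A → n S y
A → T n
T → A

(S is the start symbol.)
To compute FOLLOW(T), find every occurrence of T on a right-hand side N → α T β: add FIRST(β) \ {ε}, and if β is empty or nullable also add FOLLOW(N). Iterate to a fixed point.

In A → T n: T is followed by n, add FIRST(n) \ {ε} = { 'n' }

Taking the union: FOLLOW(T) = { 'n' }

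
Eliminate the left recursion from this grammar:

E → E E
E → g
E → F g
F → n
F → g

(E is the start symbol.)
E → g E'
E → F g E'
E' → E E'
E' → ε
F → n
F → g

E is directly left-recursive. The standard transformation for
  A → A α₁ | ... | A α_m | β₁ | ... | β_n
is
  A  → β₁ A' | ... | β_n A'
  A' → α₁ A' | ... | α_m A' | ε

E → g becomes E → g E'
E → F g becomes E → F g E'
E → E E becomes E' → E E'
Add E' → ε

Productions for other non-terminals are unchanged:
  F → n
  F → g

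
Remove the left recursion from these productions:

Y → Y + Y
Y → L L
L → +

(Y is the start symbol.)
Y → L L Y'
Y' → + Y Y'
Y' → ε
L → +

Y is directly left-recursive. The standard transformation for
  A → A α₁ | ... | A α_m | β₁ | ... | β_n
is
  A  → β₁ A' | ... | β_n A'
  A' → α₁ A' | ... | α_m A' | ε

Y → L L becomes Y → L L Y'
Y → Y + Y becomes Y' → + Y Y'
Add Y' → ε

Productions for other non-terminals are unchanged:
  L → +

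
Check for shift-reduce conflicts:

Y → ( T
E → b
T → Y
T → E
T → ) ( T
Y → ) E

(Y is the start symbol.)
No shift-reduce conflicts

A shift-reduce conflict occurs when an LR(0) state has both:
  - a complete (reduce) item [A → α .] (dot at the end), and
  - a shift item [B → β . c γ] (dot before a terminal).

Augment with Y' → Y and build the canonical LR(0) collection (I0 = CLOSURE({[Y' → . Y]}), then GOTO on every symbol after a dot until no new states appear). It has 12 states:
  I0: { [Y → . ( T], [Y → . ) E], [Y' → . Y] }  — shift
  I1: { [E → . b], [T → . ) ( T], [T → . E], [T → . Y], [Y → ( . T], [Y → . ( T], [Y → . ) E] }  — shift
  I2: { [E → . b], [Y → ) . E] }  — shift
  I3: { [Y' → Y .] }  — accept
  I4: { [Y → ) E .] }  — reduce
  I5: { [E → b .] }  — reduce
  I6: { [E → . b], [T → ) . ( T], [Y → ) . E] }  — shift
  I7: { [T → E .] }  — reduce
  I8: { [Y → ( T .] }  — reduce
  I9: { [T → Y .] }  — reduce
  I10: { [E → . b], [T → ) ( . T], [T → . ) ( T], [T → . E], [T → . Y], [Y → . ( T], [Y → . ) E] }  — shift
  I11: { [T → ) ( T .] }  — reduce

No state contains both a complete item and a shift item.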